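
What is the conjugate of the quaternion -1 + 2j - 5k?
-1 - 2j + 5k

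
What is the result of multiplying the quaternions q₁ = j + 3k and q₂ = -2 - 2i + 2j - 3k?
7 - 9i - 8j - 4k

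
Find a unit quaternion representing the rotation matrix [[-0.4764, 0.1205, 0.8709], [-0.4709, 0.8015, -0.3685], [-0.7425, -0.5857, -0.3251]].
0.5 - 0.1086i + 0.8067j - 0.2957k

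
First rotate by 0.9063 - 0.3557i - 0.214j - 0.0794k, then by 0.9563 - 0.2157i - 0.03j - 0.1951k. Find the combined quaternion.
0.7681 - 0.575i - 0.1796j - 0.2173k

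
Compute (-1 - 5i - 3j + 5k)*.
-1 + 5i + 3j - 5k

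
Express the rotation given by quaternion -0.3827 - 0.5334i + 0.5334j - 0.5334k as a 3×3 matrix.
[[-0.1381, -0.9773, 0.1608], [-0.1608, -0.1381, -0.9773], [0.9773, -0.1608, -0.1381]]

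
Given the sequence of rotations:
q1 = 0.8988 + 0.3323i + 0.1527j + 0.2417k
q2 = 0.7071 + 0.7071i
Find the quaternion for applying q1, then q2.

q2 · q1 = 0.4006 + 0.8705i - 0.0629j + 0.2789k
0.4006 + 0.8705i - 0.0629j + 0.2789k


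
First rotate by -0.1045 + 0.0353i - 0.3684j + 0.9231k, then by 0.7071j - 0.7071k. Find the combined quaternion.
0.9132 + 0.3922i - 0.0989j + 0.0489k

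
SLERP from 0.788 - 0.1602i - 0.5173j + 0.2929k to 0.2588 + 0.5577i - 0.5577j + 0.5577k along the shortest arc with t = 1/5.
0.7294 - 0.0057i - 0.5695j + 0.3789k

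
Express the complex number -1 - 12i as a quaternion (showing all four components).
-1 - 12i + 0j + 0k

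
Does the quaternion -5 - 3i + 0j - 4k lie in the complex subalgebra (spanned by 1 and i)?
No. The quaternion -5 - 3i - 4k has j-coefficient y = 0 and k-coefficient z = -4, not both zero, so it does not lie in the complex subalgebra spanned by 1 and i.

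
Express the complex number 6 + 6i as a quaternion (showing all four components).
6 + 6i + 0j + 0k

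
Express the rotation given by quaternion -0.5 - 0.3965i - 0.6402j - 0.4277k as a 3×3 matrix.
[[-0.1856, 0.08, 0.9794], [0.9354, 0.3197, 0.1511], [-0.301, 0.9441, -0.1341]]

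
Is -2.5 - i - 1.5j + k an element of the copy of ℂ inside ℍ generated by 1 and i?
No. The quaternion -2.5 - i - 1.5j + k has j-coefficient y = -1.5 and k-coefficient z = 1, not both zero, so it does not lie in the complex subalgebra spanned by 1 and i.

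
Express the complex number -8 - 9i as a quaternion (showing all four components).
-8 - 9i + 0j + 0k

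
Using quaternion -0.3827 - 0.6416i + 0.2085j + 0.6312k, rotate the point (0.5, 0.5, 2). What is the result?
(-1.773, -1.141, 0.231)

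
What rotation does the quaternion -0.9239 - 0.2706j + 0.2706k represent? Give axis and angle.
axis = (0, -√2/2, √2/2), θ = 7π/4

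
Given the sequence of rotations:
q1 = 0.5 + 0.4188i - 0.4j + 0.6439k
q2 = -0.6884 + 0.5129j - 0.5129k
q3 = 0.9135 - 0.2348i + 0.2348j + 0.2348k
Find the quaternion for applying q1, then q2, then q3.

q2 · q1 = 0.1912 - 0.1632i + 0.317j - 0.9145k
q3 · q2 · q1 = 0.2766 - 0.4831i + 0.0814j - 0.8266k
0.2766 - 0.4831i + 0.0814j - 0.8266k


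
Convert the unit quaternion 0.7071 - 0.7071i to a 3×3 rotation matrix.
[[1, 0, 0], [0, 0, 1], [0, -1, 0]]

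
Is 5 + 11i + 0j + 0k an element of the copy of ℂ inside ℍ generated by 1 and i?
Yes. The quaternion 5 + 11i has j- and k-coefficients y = z = 0, so it lies in the complex subalgebra spanned by 1 and i.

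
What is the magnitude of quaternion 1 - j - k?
√3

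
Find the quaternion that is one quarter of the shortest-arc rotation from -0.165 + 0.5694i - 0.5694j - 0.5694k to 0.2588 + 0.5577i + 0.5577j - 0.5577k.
-0.056 + 0.6724i - 0.3041j - 0.6724k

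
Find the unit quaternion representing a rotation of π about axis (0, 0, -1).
-k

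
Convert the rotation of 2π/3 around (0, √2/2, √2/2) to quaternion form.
0.5 + 0.6124j + 0.6124k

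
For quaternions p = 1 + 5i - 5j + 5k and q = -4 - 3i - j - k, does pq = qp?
No: pq = 11 - 13i + 9j - 41k ≠ 11 - 33i + 29j - k = qp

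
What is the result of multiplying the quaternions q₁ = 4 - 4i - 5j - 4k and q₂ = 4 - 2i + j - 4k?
-3 - 24j - 46k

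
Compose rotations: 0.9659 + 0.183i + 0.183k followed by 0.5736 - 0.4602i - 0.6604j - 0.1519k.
0.6661 - 0.4604i - 0.5815j + 0.0791k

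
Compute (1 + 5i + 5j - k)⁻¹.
0.0192 - 0.0962i - 0.0962j + 0.0192k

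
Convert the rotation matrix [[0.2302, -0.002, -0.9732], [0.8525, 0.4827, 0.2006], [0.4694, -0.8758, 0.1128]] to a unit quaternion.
0.6756 - 0.3983i - 0.5338j + 0.3162k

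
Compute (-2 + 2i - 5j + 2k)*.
-2 - 2i + 5j - 2k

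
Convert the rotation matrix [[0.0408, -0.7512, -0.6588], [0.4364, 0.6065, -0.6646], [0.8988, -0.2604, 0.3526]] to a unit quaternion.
0.7071 + 0.1429i - 0.5507j + 0.4199k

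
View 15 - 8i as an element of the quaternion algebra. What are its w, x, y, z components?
15 - 8i + 0j + 0k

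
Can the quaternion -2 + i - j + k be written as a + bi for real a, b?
No. The quaternion -2 + i - j + k has j-coefficient y = -1 and k-coefficient z = 1, not both zero, so it does not lie in the complex subalgebra spanned by 1 and i.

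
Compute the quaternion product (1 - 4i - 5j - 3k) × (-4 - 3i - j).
-21 + 10i + 28j + k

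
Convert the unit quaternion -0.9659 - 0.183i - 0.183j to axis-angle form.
axis = (-√2/2, -√2/2, 0), θ = 11π/6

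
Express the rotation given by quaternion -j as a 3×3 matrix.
[[-1, 0, 0], [0, 1, 0], [0, 0, -1]]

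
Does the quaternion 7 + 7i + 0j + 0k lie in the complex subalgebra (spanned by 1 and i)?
Yes. The quaternion 7 + 7i has j- and k-coefficients y = z = 0, so it lies in the complex subalgebra spanned by 1 and i.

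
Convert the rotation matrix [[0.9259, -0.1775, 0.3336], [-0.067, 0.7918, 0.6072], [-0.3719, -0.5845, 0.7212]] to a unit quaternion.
0.9272 - 0.3213i + 0.1902j + 0.0298k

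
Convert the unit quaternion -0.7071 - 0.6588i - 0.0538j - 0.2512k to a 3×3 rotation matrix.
[[0.868, -0.2844, 0.4071], [0.4261, 0.0058, -0.9046], [0.2549, 0.9587, 0.1262]]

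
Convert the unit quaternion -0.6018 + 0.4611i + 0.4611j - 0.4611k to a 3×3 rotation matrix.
[[0.1495, -0.1298, -0.9802], [0.9802, 0.1495, 0.1298], [0.1298, -0.9802, 0.1495]]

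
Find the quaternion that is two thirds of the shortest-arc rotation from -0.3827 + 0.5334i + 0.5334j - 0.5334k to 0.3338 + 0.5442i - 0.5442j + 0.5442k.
-0.4093 - 0.1949i + 0.6303j - 0.6303k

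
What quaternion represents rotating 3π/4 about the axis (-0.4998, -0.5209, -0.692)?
0.3827 - 0.4618i - 0.4812j - 0.6393k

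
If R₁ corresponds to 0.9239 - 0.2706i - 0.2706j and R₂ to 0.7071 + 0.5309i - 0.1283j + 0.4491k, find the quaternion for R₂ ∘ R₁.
0.7622 + 0.4207i - 0.4314j + 0.2365k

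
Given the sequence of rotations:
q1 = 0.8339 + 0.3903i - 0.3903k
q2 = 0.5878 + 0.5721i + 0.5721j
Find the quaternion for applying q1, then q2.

q2 · q1 = 0.2669 + 0.4832i + 0.7004j - 0.4527k
0.2669 + 0.4832i + 0.7004j - 0.4527k


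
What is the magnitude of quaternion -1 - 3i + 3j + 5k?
√44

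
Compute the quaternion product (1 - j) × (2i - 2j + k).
-2 + i - 2j + 3k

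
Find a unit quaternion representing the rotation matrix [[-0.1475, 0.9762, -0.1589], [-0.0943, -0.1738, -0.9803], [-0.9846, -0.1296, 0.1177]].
-0.4462 - 0.4766i - 0.4626j + 0.5998k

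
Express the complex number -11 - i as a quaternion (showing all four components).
-11 - i + 0j + 0k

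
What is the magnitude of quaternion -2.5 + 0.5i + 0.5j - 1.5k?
3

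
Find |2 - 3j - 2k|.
√17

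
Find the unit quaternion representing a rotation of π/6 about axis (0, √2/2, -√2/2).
0.9659 + 0.183j - 0.183k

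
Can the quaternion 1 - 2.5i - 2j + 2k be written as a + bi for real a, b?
No. The quaternion 1 - 2.5i - 2j + 2k has j-coefficient y = -2 and k-coefficient z = 2, not both zero, so it does not lie in the complex subalgebra spanned by 1 and i.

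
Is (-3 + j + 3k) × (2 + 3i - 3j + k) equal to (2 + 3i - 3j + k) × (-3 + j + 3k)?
No: pq = -6 + i + 20j ≠ -6 - 19i + 2j + 6k = qp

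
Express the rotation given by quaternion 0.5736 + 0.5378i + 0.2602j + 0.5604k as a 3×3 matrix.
[[0.2365, -0.363, 0.9013], [0.9228, -0.2066, -0.3253], [0.3043, 0.9086, 0.2861]]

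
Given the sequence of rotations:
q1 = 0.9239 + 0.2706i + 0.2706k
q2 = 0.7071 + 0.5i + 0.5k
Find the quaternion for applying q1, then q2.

q2 · q1 = 0.3827 + 0.6533i + 0.6533k
0.3827 + 0.6533i + 0.6533k


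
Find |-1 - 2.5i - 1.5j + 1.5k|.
3.428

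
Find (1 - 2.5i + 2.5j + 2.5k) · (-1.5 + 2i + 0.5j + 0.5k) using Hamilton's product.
1 + 5.75i + 3j - 9.5k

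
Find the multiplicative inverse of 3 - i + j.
0.2727 + 0.0909i - 0.0909j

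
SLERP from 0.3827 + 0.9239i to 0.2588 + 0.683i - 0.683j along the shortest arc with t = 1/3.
0.3632 + 0.8981i - 0.248j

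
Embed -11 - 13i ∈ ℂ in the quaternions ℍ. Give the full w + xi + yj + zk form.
-11 - 13i + 0j + 0k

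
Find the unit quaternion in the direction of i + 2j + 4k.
0.2182i + 0.4364j + 0.8729k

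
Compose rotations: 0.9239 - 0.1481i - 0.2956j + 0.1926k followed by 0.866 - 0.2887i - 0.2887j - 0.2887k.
0.7276 - 0.5359i - 0.4244j - 0.0574k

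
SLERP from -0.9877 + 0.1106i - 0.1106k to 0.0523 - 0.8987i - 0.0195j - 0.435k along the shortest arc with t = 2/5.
-0.7948 + 0.5862i + 0.0109j + 0.1565k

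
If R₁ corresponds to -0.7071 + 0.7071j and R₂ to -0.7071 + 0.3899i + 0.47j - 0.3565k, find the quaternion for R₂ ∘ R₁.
0.1677 - 0.0236i - 0.8323j + 0.5278k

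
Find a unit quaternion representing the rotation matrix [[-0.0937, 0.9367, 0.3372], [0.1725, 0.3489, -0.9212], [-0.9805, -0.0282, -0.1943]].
0.515 + 0.4335i + 0.6397j - 0.371k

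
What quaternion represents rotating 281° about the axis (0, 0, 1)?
-0.7716 + 0.6361k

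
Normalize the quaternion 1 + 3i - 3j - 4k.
0.169 + 0.5071i - 0.5071j - 0.6761k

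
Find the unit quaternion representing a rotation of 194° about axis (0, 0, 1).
-0.1219 + 0.9925k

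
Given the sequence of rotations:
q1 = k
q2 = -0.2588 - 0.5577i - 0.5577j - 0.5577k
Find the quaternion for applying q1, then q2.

q2 · q1 = 0.5577 - 0.5577i + 0.5577j - 0.2588k
0.5577 - 0.5577i + 0.5577j - 0.2588k


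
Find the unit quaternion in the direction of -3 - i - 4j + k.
-0.5774 - 0.1925i - 0.7698j + 0.1925k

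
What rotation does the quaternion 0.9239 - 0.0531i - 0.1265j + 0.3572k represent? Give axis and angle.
axis = (-0.1388, -0.3306, 0.9335), θ = π/4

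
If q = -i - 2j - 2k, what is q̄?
i + 2j + 2k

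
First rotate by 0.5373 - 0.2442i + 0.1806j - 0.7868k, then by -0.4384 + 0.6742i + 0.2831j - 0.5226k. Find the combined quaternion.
-0.5332 + 0.3409i + 0.731j + 0.255k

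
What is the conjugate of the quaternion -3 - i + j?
-3 + i - j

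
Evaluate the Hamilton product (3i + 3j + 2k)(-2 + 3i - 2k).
-5 - 12i + 6j - 13k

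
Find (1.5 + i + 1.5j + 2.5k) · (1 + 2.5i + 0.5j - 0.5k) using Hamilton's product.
-0.5 + 2.75i + 9j - 1.5k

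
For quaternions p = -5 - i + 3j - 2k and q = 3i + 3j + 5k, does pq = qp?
No: pq = 4 + 6i - 16j - 37k ≠ 4 - 36i - 14j - 13k = qp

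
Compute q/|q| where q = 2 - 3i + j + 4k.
0.3651 - 0.5477i + 0.1826j + 0.7303k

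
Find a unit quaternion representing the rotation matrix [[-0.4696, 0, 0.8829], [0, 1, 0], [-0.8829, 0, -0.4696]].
0.515 + 0.8572j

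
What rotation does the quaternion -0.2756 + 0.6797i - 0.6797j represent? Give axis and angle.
axis = (√2/2, -√2/2, 0), θ = 212°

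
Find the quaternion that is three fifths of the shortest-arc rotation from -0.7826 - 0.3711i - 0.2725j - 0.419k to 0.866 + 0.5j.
-0.8723 - 0.1568i - 0.4279j - 0.177k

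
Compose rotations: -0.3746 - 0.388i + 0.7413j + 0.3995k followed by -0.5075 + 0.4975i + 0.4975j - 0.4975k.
0.2131 + 0.5781i - 0.5683j + 0.5454k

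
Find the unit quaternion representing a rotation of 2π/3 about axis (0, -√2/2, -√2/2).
0.5 - 0.6124j - 0.6124k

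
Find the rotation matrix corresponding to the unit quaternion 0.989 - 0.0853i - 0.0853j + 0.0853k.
[[0.9709, -0.1542, -0.1833], [0.1833, 0.9709, 0.1542], [0.1542, -0.1833, 0.9709]]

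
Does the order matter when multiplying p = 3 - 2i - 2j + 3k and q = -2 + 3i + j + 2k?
Yes: pq = -4 + 6i + 20j + 4k ≠ -4 + 20i - 6j - 4k = qp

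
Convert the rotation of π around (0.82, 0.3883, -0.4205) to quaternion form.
0.82i + 0.3883j - 0.4205k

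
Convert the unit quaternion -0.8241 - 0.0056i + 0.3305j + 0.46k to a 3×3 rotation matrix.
[[0.3583, 0.7545, -0.5499], [-0.7619, 0.5767, 0.2948], [0.5396, 0.3133, 0.7815]]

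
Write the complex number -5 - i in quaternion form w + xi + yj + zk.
-5 - i + 0j + 0k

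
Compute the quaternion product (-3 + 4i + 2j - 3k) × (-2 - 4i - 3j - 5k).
13 - 15i + 37j + 17k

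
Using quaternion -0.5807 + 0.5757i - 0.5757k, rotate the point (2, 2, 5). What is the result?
(-3.977, 4.029, -0.977)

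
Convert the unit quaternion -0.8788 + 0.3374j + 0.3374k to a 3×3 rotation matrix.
[[0.5446, 0.593, -0.593], [-0.593, 0.7723, 0.2277], [0.593, 0.2277, 0.7723]]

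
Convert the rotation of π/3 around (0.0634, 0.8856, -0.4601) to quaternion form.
0.866 + 0.0317i + 0.4428j - 0.2301k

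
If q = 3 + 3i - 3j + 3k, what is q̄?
3 - 3i + 3j - 3k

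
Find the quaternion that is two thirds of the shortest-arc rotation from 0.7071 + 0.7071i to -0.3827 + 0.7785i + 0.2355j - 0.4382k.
0.0048 + 0.9199i + 0.1856j - 0.3453k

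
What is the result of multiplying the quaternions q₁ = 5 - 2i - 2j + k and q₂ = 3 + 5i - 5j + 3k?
12 + 18i - 20j + 38k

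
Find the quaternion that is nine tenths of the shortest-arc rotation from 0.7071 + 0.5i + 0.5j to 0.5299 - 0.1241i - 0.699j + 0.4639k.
-0.4126 + 0.1984i + 0.7633j - 0.4558k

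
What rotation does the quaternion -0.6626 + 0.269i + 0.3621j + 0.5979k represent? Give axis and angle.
axis = (0.3592, 0.4835, 0.7983), θ = 263°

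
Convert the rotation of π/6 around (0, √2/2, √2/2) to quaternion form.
0.9659 + 0.183j + 0.183k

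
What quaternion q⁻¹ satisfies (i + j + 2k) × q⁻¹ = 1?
-0.1667i - 0.1667j - 0.3333k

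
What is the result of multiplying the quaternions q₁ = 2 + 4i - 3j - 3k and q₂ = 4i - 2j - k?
-25 + 5i - 12j + 2k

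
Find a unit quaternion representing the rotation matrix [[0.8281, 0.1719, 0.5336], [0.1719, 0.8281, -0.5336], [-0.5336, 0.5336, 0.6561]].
0.91 + 0.2932i + 0.2932j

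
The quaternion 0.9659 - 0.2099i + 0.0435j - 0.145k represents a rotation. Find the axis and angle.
axis = (-0.8111, 0.1681, -0.5603), θ = π/6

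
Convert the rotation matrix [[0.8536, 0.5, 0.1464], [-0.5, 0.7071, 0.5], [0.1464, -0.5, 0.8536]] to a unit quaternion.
0.9239 - 0.2706i - 0.2706k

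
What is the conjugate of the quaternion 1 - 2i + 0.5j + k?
1 + 2i - 0.5j - k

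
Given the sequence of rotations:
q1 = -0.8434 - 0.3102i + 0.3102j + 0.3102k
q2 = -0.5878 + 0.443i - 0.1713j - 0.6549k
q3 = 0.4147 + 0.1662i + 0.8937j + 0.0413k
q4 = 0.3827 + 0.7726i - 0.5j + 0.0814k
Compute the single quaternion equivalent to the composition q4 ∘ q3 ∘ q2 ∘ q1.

q2 · q1 = 0.8895 - 0.0413i + 0.0279j + 0.4543k
q3 · q2 · q1 = 0.332 + 0.5356i + 0.7293j + 0.2667k
q4 · q3 · q2 · q1 = 0.0562 + 0.2688i - 0.0494j + 0.9603k
0.0562 + 0.2688i - 0.0494j + 0.9603k


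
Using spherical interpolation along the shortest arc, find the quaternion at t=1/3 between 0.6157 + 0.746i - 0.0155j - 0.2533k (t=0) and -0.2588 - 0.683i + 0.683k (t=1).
0.5138 + 0.7518i - 0.0107j - 0.4131k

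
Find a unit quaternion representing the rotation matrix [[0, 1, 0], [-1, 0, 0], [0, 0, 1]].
0.7071 - 0.7071k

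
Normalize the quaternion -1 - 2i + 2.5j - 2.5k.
-0.239 - 0.4781i + 0.5976j - 0.5976k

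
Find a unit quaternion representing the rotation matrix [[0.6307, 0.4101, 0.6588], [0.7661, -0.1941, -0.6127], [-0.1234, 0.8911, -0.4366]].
0.5 + 0.7519i + 0.3911j + 0.178k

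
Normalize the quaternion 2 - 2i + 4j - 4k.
0.3162 - 0.3162i + 0.6325j - 0.6325k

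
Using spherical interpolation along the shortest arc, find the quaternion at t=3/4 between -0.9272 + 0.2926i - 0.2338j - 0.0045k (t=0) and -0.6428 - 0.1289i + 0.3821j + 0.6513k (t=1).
-0.8095 - 0.0173i + 0.2433j + 0.5341k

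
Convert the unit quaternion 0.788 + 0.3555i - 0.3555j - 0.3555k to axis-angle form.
axis = (√3/3, -√3/3, -√3/3), θ = 76°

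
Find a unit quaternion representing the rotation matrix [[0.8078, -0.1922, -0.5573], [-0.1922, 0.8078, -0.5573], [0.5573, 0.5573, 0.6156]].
0.8988 + 0.31i - 0.31j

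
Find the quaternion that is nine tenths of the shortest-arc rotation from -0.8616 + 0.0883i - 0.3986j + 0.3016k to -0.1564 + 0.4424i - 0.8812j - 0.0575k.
-0.2497 + 0.4236i - 0.8706j - 0.0174k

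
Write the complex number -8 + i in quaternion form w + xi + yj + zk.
-8 + i + 0j + 0k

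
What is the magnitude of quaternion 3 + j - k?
√11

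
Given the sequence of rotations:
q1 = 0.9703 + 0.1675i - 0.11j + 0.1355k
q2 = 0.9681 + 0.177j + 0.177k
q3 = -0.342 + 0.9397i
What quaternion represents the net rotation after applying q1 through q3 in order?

q2 · q1 = 0.9348 + 0.2056i + 0.0949j + 0.2733k
q3 · q2 · q1 = -0.5129 + 0.8081i - 0.2893j - 0.0043k
-0.5129 + 0.8081i - 0.2893j - 0.0043k


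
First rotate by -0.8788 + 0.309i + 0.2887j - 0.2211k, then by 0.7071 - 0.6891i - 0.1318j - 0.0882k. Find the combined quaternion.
-0.3899 + 0.8787i + 0.1404j - 0.237k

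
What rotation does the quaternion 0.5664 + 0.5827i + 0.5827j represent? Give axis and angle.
axis = (√2/2, √2/2, 0), θ = 111°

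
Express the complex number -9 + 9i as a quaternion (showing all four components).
-9 + 9i + 0j + 0k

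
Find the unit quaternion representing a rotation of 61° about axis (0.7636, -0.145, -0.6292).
0.8616 + 0.3876i - 0.0736j - 0.3193k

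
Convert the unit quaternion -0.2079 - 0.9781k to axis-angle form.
axis = (0, 0, -1), θ = 204°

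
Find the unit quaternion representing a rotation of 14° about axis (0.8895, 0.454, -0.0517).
0.9925 + 0.1084i + 0.0553j - 0.0063k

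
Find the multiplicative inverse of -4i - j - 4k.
0.1212i + 0.0303j + 0.1212k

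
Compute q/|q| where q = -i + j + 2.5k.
-0.3482i + 0.3482j + 0.8704k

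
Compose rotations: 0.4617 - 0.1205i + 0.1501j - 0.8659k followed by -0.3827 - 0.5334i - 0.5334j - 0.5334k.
-0.6228 + 0.3418i - 0.7013j - 0.0592k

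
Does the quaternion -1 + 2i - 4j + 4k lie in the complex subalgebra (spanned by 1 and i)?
No. The quaternion -1 + 2i - 4j + 4k has j-coefficient y = -4 and k-coefficient z = 4, not both zero, so it does not lie in the complex subalgebra spanned by 1 and i.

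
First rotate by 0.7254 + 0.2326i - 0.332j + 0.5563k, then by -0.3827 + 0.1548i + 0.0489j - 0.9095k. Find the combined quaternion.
0.2086 - 0.2515i - 0.1351j - 0.9354k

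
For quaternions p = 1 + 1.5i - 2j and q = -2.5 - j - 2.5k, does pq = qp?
No: pq = -4.5 + 1.25i + 7.75j - 4k ≠ -4.5 - 8.75i + 0.25j - k = qp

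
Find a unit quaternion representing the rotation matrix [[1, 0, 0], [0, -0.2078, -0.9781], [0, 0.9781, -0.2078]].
0.6294 + 0.7771i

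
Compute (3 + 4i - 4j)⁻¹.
0.0732 - 0.0976i + 0.0976j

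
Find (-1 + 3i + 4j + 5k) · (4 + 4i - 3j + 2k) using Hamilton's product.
-14 + 31i + 33j - 7k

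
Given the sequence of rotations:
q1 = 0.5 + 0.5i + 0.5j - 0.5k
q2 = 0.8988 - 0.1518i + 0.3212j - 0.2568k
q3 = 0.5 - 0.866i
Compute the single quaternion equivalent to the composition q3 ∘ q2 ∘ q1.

q2 · q1 = 0.2363 + 0.3413i + 0.4057j - 0.8143k
q3 · q2 · q1 = 0.4137 - 0.034i - 0.5023j - 0.7585k
0.4137 - 0.034i - 0.5023j - 0.7585k


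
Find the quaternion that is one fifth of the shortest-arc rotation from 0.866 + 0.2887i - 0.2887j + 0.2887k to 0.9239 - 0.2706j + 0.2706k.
0.8839 + 0.2322i - 0.2871j + 0.2871k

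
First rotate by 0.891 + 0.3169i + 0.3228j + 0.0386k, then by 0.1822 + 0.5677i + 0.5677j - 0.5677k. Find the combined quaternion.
-0.1789 + 0.7687i + 0.3628j - 0.4954k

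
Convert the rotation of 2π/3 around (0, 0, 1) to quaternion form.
0.5 + 0.866k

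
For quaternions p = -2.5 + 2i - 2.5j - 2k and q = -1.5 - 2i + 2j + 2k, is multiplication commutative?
No: pq = 16.75 + i - 1.25j - 3k ≠ 16.75 + 3i - 1.25j - k = qp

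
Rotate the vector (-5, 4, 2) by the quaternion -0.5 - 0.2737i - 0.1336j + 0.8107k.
(4.666, 0.85, 4.744)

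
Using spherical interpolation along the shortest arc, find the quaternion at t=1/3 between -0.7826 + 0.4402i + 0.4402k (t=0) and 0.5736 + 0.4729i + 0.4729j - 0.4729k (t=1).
-0.8197 + 0.1404i - 0.1906j + 0.5216k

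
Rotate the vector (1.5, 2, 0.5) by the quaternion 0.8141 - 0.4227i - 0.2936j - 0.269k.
(2.271, 1.134, 0.233)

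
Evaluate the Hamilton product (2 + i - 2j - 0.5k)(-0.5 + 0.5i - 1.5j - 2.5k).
-5.75 + 4.75i + 0.25j - 5.25k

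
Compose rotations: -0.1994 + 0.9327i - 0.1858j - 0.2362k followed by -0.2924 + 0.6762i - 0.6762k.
-0.7321 - 0.5332i - 0.4166j + 0.0783k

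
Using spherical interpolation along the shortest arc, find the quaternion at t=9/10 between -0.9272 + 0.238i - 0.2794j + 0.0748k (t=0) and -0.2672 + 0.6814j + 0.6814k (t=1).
-0.396 + 0.0349i + 0.6224j + 0.6743k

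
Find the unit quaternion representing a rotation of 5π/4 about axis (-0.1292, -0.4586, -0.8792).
-0.3827 - 0.1194i - 0.4237j - 0.8123k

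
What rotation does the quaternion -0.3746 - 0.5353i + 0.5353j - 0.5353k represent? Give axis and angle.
axis = (-√3/3, √3/3, -√3/3), θ = 224°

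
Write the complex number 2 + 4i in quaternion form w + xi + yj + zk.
2 + 4i + 0j + 0k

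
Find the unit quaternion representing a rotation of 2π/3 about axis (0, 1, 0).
0.5 + 0.866j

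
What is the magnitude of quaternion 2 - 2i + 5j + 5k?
√58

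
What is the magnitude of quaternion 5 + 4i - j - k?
√43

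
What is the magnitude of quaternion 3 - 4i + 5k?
√50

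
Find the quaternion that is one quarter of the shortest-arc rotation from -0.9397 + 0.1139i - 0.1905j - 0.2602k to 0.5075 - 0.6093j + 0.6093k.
-0.9148 + 0.0926i + 0.0257j - 0.3923k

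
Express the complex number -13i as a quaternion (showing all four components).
0 - 13i + 0j + 0k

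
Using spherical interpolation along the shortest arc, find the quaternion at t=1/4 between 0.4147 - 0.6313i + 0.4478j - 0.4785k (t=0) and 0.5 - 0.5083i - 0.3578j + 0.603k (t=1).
0.5569 - 0.7553i + 0.2733j - 0.2114k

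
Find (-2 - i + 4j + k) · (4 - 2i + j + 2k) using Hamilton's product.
-16 + 7i + 14j + 7k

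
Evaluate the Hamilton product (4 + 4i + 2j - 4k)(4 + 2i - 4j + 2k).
24 + 12i - 24j - 28k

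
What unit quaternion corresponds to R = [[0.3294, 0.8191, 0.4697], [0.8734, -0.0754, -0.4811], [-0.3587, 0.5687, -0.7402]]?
0.3584 + 0.7323i + 0.5778j + 0.0379k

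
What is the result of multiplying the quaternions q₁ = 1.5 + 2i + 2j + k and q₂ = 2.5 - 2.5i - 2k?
10.75 - 2.75i + 6.5j + 4.5k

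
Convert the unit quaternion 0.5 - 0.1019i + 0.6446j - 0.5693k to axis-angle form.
axis = (-0.1177, 0.7443, -0.6574), θ = 2π/3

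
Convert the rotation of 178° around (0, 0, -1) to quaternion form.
0.0175 - 0.9998k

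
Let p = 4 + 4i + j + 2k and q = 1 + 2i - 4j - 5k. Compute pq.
10 + 15i + 9j - 36k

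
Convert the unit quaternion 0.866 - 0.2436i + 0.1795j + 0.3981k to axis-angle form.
axis = (-0.4872, 0.359, 0.7961), θ = π/3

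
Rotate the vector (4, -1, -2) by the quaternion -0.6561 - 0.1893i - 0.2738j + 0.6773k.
(-1.468, -1.913, -3.897)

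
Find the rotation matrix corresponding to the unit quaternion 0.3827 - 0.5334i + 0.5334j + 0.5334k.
[[-0.1381, -0.9773, -0.1608], [-0.1608, -0.1381, 0.9773], [-0.9773, 0.1608, -0.1381]]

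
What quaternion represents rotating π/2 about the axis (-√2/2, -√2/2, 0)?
0.7071 - 0.5i - 0.5j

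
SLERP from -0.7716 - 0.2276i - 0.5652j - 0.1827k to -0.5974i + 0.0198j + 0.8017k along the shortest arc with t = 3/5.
-0.4482 + 0.3466i - 0.3442j - 0.7487k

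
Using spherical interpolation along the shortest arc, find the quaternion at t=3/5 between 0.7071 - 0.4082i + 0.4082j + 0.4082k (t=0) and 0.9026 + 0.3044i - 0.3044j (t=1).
0.9796 + 0.0135i - 0.0135j + 0.2k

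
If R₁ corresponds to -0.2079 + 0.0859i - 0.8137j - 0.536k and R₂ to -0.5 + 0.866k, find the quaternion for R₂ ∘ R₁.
0.5681 + 0.6617i + 0.4812j + 0.088k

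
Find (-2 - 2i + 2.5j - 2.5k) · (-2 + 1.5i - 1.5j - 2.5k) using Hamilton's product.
4.5 - 9i - 10.75j + 9.25k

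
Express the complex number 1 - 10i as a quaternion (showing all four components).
1 - 10i + 0j + 0k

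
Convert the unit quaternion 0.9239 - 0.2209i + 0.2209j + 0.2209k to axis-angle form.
axis = (-√3/3, √3/3, √3/3), θ = π/4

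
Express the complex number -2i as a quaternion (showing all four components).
0 - 2i + 0j + 0k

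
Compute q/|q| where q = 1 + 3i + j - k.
0.2887 + 0.866i + 0.2887j - 0.2887k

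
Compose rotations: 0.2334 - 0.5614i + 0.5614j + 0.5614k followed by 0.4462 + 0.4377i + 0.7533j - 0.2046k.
0.0418 + 0.3894i + 0.2955j + 0.8714k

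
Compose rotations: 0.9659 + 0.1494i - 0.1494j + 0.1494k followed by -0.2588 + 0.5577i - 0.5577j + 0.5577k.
-0.4999 + 0.5i - 0.5j + 0.5k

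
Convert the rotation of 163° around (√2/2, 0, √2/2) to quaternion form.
0.1478 + 0.6993i + 0.6993k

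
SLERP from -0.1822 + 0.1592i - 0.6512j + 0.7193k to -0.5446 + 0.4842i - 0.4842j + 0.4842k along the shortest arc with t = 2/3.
-0.4383 + 0.3887i - 0.561j + 0.5849k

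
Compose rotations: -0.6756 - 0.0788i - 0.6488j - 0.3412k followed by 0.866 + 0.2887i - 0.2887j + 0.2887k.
-0.6511 + 0.0225i - 0.2911j - 0.7006k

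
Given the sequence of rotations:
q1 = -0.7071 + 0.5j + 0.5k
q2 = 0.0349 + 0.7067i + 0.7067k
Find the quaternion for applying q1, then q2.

q2 · q1 = -0.378 - 0.8531i - 0.3359j - 0.1289k
-0.378 - 0.8531i - 0.3359j - 0.1289k


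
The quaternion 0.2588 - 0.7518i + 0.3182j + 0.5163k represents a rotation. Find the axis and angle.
axis = (-0.7783, 0.3294, 0.5345), θ = 5π/6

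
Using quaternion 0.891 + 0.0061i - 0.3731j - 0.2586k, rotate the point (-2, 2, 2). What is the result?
(-1.599, 3.027, 0.527)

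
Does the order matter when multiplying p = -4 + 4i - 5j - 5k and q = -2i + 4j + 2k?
Yes: pq = 38 + 18i - 14j - 2k ≠ 38 - 2i - 18j - 14k = qp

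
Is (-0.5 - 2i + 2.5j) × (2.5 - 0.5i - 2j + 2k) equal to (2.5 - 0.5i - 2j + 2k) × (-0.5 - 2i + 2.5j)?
No: pq = 2.75 + 0.25i + 11.25j + 4.25k ≠ 2.75 - 9.75i + 3.25j - 6.25k = qp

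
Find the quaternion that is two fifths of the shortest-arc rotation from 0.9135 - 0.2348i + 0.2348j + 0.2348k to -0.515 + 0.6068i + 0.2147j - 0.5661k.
0.8142 - 0.4174i + 0.057j + 0.3995k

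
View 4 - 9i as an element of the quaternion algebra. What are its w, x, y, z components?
4 - 9i + 0j + 0k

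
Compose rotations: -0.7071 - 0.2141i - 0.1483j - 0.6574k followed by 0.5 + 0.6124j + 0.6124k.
0.1399 - 0.4188i - 0.6383j - 0.6306k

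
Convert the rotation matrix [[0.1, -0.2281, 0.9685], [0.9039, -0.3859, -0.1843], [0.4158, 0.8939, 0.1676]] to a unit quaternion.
0.4695 + 0.5741i + 0.2943j + 0.6028k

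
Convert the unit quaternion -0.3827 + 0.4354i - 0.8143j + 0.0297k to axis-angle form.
axis = (0.4713, -0.8814, 0.0321), θ = 5π/4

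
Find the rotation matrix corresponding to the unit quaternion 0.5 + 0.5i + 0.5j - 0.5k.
[[0, 1, 0], [0, 0, -1], [-1, 0, 0]]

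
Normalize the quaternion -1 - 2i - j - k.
-0.378 - 0.7559i - 0.378j - 0.378k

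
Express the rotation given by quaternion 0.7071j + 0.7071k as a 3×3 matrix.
[[-1, 0, 0], [0, 0, 1], [0, 1, 0]]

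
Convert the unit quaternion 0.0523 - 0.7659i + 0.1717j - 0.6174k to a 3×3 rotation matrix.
[[0.1787, -0.1984, 0.9637], [-0.3276, -0.9356, -0.1319], [0.9278, -0.2921, -0.2322]]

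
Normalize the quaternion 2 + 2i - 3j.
0.4851 + 0.4851i - 0.7276j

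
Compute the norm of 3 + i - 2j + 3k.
√23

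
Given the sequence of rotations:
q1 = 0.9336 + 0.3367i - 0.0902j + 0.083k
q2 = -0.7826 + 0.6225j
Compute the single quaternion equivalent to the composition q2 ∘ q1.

q2 · q1 = -0.6745 - 0.2118i + 0.6518j - 0.2746k
-0.6745 - 0.2118i + 0.6518j - 0.2746k


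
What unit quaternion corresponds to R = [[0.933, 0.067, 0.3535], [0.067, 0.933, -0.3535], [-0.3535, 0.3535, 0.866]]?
0.9659 + 0.183i + 0.183j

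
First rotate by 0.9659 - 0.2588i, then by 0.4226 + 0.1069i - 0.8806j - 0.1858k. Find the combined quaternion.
0.4359 - 0.0061i - 0.8025j - 0.4074k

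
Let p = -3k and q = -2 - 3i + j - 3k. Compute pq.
-9 + 3i + 9j + 6k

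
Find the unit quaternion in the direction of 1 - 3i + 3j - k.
0.2236 - 0.6708i + 0.6708j - 0.2236k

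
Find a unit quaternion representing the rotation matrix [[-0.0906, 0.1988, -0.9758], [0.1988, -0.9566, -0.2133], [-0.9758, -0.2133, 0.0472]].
-0.6743i - 0.1474j + 0.7236k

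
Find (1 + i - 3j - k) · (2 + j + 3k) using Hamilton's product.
8 - 6i - 8j + 2k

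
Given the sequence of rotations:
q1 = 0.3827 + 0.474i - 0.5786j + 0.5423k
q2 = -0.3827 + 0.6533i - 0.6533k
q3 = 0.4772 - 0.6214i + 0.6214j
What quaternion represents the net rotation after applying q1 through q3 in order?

q2 · q1 = -0.1018 - 0.3094i - 0.4425j - 0.8356k
q3 · q2 · q1 = 0.0341 - 0.6036i - 0.7937j + 0.0685k
0.0341 - 0.6036i - 0.7937j + 0.0685k


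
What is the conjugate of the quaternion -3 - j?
-3 + j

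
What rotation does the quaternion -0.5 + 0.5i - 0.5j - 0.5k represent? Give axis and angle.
axis = (√3/3, -√3/3, -√3/3), θ = 4π/3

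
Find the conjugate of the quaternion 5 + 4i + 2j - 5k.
5 - 4i - 2j + 5k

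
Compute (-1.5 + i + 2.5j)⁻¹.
-0.1579 - 0.1053i - 0.2632j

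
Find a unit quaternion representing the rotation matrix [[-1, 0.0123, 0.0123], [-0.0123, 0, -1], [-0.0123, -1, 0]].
-0.0087 - 0.7071j + 0.7071k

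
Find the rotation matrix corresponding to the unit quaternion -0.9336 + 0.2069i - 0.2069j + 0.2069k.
[[0.8288, 0.3007, 0.4719], [-0.4719, 0.8288, 0.3007], [-0.3007, -0.4719, 0.8288]]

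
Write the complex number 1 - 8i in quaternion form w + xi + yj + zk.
1 - 8i + 0j + 0k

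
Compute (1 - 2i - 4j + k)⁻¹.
0.0455 + 0.0909i + 0.1818j - 0.0455k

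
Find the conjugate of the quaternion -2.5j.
2.5j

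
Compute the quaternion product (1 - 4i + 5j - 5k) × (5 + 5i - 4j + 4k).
65 - 15i + 12j - 30k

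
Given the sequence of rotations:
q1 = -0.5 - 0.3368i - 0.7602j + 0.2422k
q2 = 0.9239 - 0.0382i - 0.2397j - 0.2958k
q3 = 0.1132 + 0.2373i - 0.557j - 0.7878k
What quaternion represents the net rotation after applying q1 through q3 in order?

q2 · q1 = -0.5854 - 0.575i - 0.4736j + 0.32k
q3 · q2 · q1 = 0.0585 - 0.7553i + 0.6495j + 0.0647k
0.0585 - 0.7553i + 0.6495j + 0.0647k


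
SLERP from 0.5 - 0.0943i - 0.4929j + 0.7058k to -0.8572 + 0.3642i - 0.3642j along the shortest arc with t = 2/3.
0.8911 - 0.3275i + 0.0735j + 0.3053k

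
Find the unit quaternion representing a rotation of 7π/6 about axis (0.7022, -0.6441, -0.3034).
-0.2588 + 0.6783i - 0.6222j - 0.2931k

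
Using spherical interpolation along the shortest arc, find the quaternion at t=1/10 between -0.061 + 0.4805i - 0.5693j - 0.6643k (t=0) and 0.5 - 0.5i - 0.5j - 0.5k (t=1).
0.0069 + 0.3907i - 0.6043j - 0.6943k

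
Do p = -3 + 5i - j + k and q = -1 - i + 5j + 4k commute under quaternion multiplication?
No: pq = 9 - 11i - 35j + 11k ≠ 9 + 7i + 7j - 37k = qp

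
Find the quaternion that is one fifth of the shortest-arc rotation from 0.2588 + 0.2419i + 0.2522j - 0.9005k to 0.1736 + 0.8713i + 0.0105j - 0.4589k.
0.2552 + 0.3975i + 0.2131j - 0.8553k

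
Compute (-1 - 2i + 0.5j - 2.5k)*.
-1 + 2i - 0.5j + 2.5k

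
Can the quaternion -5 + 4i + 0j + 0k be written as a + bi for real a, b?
Yes. The quaternion -5 + 4i has j- and k-coefficients y = z = 0, so it lies in the complex subalgebra spanned by 1 and i.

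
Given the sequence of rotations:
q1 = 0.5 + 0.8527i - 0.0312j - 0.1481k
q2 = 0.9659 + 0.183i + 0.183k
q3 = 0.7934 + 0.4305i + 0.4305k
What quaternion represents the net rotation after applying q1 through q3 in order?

q2 · q1 = 0.354 + 0.9208i + 0.153j - 0.0573k
q3 · q2 · q1 = -0.0909 + 0.8171i + 0.5425j + 0.1728k
-0.0909 + 0.8171i + 0.5425j + 0.1728k


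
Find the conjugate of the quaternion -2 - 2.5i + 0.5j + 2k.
-2 + 2.5i - 0.5j - 2k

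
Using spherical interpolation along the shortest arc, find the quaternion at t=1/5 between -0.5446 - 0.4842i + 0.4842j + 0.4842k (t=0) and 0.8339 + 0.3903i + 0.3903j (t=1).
-0.6751 - 0.5143i + 0.3232j + 0.4187k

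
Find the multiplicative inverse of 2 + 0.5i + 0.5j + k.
0.3636 - 0.0909i - 0.0909j - 0.1818k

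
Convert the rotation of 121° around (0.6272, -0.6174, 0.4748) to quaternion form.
0.4924 + 0.5459i - 0.5374j + 0.4132k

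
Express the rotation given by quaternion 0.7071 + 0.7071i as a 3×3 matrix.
[[1, 0, 0], [0, 0, -1], [0, 1, 0]]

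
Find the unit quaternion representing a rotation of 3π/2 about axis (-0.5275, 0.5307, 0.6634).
-0.7071 - 0.373i + 0.3753j + 0.4691k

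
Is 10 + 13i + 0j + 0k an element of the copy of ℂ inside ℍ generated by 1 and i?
Yes. The quaternion 10 + 13i has j- and k-coefficients y = z = 0, so it lies in the complex subalgebra spanned by 1 and i.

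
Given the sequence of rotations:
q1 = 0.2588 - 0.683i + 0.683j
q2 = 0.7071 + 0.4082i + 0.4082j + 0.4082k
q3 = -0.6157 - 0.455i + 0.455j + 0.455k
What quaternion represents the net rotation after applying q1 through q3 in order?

q2 · q1 = 0.183 - 0.6561i + 0.3098j + 0.6632k
q3 · q2 · q1 = -0.8539 + 0.4815i - 0.1042j - 0.1675k
-0.8539 + 0.4815i - 0.1042j - 0.1675k


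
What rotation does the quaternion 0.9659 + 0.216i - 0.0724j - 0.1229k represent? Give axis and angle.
axis = (0.8345, -0.2797, -0.4748), θ = π/6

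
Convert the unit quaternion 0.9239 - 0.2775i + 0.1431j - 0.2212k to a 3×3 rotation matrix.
[[0.8612, 0.3293, 0.3872], [-0.4882, 0.7481, 0.4495], [-0.1417, -0.5761, 0.805]]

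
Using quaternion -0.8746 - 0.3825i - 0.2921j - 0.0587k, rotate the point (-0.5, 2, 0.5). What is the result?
(0.108, 0.921, 1.908)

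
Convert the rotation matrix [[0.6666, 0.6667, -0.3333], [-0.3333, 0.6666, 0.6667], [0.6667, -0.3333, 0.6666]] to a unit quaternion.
0.866 - 0.2887i - 0.2887j - 0.2887k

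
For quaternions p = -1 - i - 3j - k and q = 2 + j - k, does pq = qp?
No: pq = 2i - 8j - 2k ≠ -6i - 6j = qp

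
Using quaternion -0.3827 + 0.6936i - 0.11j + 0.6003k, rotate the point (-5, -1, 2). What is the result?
(0.252, 4.541, -3.052)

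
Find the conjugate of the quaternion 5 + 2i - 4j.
5 - 2i + 4j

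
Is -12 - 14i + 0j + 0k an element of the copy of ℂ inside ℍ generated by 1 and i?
Yes. The quaternion -12 - 14i has j- and k-coefficients y = z = 0, so it lies in the complex subalgebra spanned by 1 and i.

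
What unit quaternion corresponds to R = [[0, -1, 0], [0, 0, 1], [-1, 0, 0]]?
0.5 - 0.5i + 0.5j + 0.5k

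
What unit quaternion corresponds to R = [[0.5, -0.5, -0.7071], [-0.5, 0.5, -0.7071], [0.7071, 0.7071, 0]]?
0.7071 + 0.5i - 0.5j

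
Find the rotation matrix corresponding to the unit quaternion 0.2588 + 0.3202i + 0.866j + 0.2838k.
[[-0.661, 0.4077, 0.63], [0.7015, 0.6339, 0.3258], [-0.2665, 0.6573, -0.705]]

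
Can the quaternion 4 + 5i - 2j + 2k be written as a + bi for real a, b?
No. The quaternion 4 + 5i - 2j + 2k has j-coefficient y = -2 and k-coefficient z = 2, not both zero, so it does not lie in the complex subalgebra spanned by 1 and i.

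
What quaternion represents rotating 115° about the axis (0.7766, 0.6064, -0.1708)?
0.5373 + 0.655i + 0.5114j - 0.1441k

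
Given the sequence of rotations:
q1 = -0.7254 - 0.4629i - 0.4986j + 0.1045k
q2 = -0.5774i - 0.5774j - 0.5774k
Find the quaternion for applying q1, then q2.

q2 · q1 = -0.4948 + 0.0706i + 0.7465j + 0.4395k
-0.4948 + 0.0706i + 0.7465j + 0.4395k


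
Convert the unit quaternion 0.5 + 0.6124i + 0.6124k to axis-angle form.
axis = (√2/2, 0, √2/2), θ = 2π/3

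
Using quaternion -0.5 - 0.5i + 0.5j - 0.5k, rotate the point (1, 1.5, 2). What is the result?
(-1.5, -2, 1)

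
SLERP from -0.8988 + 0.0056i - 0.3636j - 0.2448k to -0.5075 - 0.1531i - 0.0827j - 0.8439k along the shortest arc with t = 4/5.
-0.6228 - 0.1263i - 0.1498j - 0.7575k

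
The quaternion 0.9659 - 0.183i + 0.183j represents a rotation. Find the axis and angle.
axis = (-√2/2, √2/2, 0), θ = π/6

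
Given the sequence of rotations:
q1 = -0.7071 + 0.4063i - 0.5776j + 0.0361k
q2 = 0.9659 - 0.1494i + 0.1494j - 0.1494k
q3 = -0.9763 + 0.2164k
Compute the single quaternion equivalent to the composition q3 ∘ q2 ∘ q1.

q2 · q1 = -0.5306 + 0.4172i - 0.7189j + 0.1661k
q3 · q2 · q1 = 0.4821 - 0.2517i + 0.7921j - 0.277k
0.4821 - 0.2517i + 0.7921j - 0.277k


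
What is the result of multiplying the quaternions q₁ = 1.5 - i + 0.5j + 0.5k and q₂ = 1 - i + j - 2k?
1 - 4i - 0.5j - 3k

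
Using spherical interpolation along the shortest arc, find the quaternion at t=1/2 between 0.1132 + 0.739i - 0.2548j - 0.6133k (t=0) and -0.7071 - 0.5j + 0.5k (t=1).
0.5169 + 0.4657i + 0.1545j - 0.7015k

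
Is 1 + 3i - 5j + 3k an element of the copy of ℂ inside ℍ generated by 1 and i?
No. The quaternion 1 + 3i - 5j + 3k has j-coefficient y = -5 and k-coefficient z = 3, not both zero, so it does not lie in the complex subalgebra spanned by 1 and i.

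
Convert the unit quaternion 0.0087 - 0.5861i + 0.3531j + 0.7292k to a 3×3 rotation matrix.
[[-0.3128, -0.4266, -0.8486], [-0.4012, -0.7505, 0.5252], [-0.8609, 0.5048, 0.0636]]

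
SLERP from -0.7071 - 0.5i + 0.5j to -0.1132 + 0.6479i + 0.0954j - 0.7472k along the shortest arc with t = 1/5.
-0.6109 - 0.6333i + 0.4277j + 0.2067k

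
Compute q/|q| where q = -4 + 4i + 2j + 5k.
-0.5121 + 0.5121i + 0.2561j + 0.6402k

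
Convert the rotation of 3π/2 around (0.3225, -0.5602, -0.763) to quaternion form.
-0.7071 + 0.228i - 0.3961j - 0.5395k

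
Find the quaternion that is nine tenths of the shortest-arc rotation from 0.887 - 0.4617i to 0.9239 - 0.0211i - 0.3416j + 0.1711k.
0.9351 - 0.0682i - 0.311j + 0.1558k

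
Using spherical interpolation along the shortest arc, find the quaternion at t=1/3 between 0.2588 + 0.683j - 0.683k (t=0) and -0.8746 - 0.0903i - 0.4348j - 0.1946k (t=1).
0.5588 + 0.0373i + 0.7012j - 0.4413k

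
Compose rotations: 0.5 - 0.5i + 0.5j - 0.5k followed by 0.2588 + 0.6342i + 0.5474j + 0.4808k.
0.4132 - 0.3264i + 0.4798j + 0.7018k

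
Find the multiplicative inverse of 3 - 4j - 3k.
0.0882 + 0.1176j + 0.0882k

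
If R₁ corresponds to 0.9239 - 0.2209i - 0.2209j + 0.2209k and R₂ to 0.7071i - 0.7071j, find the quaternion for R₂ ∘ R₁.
0.4971i - 0.8095j - 0.3124k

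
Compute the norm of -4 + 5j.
√41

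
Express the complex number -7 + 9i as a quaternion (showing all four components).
-7 + 9i + 0j + 0k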